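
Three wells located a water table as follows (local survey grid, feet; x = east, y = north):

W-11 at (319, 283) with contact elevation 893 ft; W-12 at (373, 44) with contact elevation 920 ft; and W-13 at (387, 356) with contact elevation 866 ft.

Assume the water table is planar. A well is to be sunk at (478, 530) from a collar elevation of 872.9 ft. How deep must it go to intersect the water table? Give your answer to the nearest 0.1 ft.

Let the plane be z = a·x + b·y + c.
W-12−W-11: 54a − 239b = 27;  W-13−W-11: 68a + 73b = −27.
Solving gives a = −0.22195, b = −0.16312.
Then c = 893 − a·319 − b·283 = 1009.96.
At (478, 530): z_contact = −106.09 − 86.45 + 1009.96 = 817.42 ft.
Depth below ground = 872.9 − 817.42 = 55.5 ft.

55.5 ft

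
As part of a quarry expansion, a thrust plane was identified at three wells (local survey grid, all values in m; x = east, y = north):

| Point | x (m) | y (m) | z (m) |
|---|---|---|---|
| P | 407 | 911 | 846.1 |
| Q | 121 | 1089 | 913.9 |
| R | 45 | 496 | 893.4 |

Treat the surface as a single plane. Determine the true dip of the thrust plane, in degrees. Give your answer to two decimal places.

Let the plane be z = a·x + b·y + c.
Q−P: −286a + 178b = 67.8;  R−P: −362a − 415b = 47.3.
Solving gives a = −0.19962, b = 0.06015.
Gradient magnitude |∇z| = √(a² + b²) = √(0.03985 + 0.00362) = 0.20849.
True dip = arctan(0.20849) = 11.78°, dipping toward ESE (azimuth ≈ 107°).

11.78°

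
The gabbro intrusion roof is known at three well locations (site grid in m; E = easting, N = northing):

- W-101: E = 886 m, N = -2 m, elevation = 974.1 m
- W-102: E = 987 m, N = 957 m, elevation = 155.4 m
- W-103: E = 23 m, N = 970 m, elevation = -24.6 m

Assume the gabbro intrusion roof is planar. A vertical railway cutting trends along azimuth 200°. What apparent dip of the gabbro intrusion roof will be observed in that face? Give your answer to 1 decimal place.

Two edge vectors: W-101→W-102 = (101, 959, -818.7), W-101→W-103 = (-863, 972, -998.7).
Normal n = (W-101→W-102) × (W-101→W-103) = (-161976.9, 807406.8, 925789).
So ∂z/∂E = −n_x/n_z = 0.17496 and ∂z/∂N = −n_y/n_z = −0.87213.
Unit vector along 200° is (sin 200°, cos 200°) = (-0.3420, -0.9397).
Slope in that direction = a·(-0.3420) + b·(-0.9397) = 0.75969.
Apparent dip = arctan|0.75969| = 37.2° (true dip is 41.7°, so apparent ≤ true as expected).

37.2°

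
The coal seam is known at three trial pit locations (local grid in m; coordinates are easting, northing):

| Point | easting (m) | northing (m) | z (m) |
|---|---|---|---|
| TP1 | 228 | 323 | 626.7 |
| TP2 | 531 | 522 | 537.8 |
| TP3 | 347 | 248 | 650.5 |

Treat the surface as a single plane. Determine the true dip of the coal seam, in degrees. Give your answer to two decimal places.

Let the plane be z = a·easting + b·northing + c.
TP2−TP1: 303a + 199b = −88.9;  TP3−TP1: 119a − 75b = 23.8.
Solving gives a = −0.04162, b = −0.38337.
Gradient magnitude |∇z| = √(a² + b²) = √(0.00173 + 0.14697) = 0.38562.
True dip = arctan(0.38562) = 21.09°, dipping toward N (azimuth ≈ 006°).

21.09°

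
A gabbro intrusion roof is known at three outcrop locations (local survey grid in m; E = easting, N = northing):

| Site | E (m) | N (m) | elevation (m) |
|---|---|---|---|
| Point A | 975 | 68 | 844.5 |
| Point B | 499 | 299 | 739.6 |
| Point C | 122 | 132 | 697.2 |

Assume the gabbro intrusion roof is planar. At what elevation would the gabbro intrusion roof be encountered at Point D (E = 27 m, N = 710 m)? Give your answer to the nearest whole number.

Let the plane be z = a·E + b·N + c.
Point B−Point A: −476a + 231b = −104.9;  Point C−Point A: −853a + 64b = −147.3.
Solving gives a = 0.16396, b = −0.11625.
Then c = 844.5 − a·975 − b·68 = 692.54.
At (27, 710): z = 4.4 − 82.5 + 692.54 = 614.4 m.

614 m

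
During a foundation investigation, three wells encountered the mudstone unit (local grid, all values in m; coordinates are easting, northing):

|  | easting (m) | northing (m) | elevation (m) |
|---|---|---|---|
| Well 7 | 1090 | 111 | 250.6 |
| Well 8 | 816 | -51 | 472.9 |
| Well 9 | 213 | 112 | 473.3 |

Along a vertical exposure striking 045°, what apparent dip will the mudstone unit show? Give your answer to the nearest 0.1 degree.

40.2°

Two edge vectors: Well 7→Well 8 = (-274, -162, 222.3), Well 7→Well 9 = (-877, 1, 222.7).
Normal n = (Well 7→Well 8) × (Well 7→Well 9) = (-36299.7, -133937.3, -142348).
So ∂z/∂easting = −n_x/n_z = −0.25501 and ∂z/∂northing = −n_y/n_z = −0.94091.
Unit vector along 045° is (sin 45°, cos 45°) = (0.7071, 0.7071).
Slope in that direction = a·(0.7071) + b·(0.7071) = −0.84564.
Apparent dip = arctan|0.84564| = 40.2° (true dip is 44.3°, so apparent ≤ true as expected).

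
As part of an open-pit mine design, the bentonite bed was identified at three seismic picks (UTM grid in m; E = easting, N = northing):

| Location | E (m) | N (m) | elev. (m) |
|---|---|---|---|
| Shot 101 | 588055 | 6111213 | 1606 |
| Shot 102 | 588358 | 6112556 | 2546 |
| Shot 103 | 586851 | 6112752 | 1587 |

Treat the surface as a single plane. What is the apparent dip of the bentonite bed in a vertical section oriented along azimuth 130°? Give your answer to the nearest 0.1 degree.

11.0°

Let the plane be z = a·E + b·N + c.
Shot 102−Shot 101: 303a + 1343b = 940;  Shot 103−Shot 101: −1204a + 1539b = −19.
Solving gives a = 0.70666, b = 0.54049.
Unit vector along 130° is (sin 130°, cos 130°) = (0.7660, -0.6428).
Slope in that direction = a·(0.7660) + b·(-0.6428) = 0.19391.
Apparent dip = arctan|0.19391| = 11.0° (true dip is 41.7°, so apparent ≤ true as expected).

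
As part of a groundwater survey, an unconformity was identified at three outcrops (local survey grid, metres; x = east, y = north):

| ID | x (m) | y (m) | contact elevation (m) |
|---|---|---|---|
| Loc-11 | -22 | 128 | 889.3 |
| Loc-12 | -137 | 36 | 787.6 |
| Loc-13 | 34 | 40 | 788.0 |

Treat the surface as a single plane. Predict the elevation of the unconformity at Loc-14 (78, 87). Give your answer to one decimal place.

Two edge vectors: Loc-11→Loc-12 = (-115, -92, -101.7), Loc-11→Loc-13 = (56, -88, -101.3).
Normal n = (Loc-11→Loc-12) × (Loc-11→Loc-13) = (370, -17344.7, 15272).
So ∂z/∂x = −n_x/n_z = −0.02423 and ∂z/∂y = −n_y/n_z = 1.13572.
Intercept c from Loc-11: 889.3 − 0.53 − 145.37 = 743.39.
At (78, 87): z = −1.9 + 98.8 + 743.39 = 840.3 m.

840.3 m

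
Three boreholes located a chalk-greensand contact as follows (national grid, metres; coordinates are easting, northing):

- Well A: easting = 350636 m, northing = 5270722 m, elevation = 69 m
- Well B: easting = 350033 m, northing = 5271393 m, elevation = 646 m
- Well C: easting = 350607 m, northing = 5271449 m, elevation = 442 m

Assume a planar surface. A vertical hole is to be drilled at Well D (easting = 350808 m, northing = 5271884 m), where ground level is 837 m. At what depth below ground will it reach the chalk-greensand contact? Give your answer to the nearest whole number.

Two edge vectors: Well A→Well B = (-603, 671, 577), Well A→Well C = (-29, 727, 373).
Normal n = (Well A→Well B) × (Well A→Well C) = (-169196, 208186, -418922).
So ∂z/∂easting = −n_x/n_z = −0.40388426 and ∂z/∂northing = −n_y/n_z = 0.49695647.
Intercept c from Well A: 69 + 141616.36 − 2619319.42 = −2477634.06.
At (350808, 5271884): z_contact = −141685.8 + 2619896.9 − 2477634.06 = 577.0 m.
Depth below ground = 837 − 577.0 = 260 m.

260 m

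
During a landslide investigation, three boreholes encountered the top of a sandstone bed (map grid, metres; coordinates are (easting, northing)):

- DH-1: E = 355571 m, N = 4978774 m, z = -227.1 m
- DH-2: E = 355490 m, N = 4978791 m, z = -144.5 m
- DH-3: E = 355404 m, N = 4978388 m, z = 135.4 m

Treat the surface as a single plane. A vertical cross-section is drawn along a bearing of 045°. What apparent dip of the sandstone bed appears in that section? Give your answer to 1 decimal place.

Two edge vectors: DH-1→DH-2 = (-81, 17, 82.6), DH-1→DH-3 = (-167, -386, 362.5).
Normal n = (DH-1→DH-2) × (DH-1→DH-3) = (38046.1, 15568.3, 34105).
So ∂z/∂E = −n_x/n_z = −1.11556 and ∂z/∂N = −n_y/n_z = −0.45648.
Unit vector along 045° is (sin 45°, cos 45°) = (0.7071, 0.7071).
Slope in that direction = a·(0.7071) + b·(0.7071) = −1.11160.
Apparent dip = arctan|1.11160| = 48.0° (true dip is 50.3°, so apparent ≤ true as expected).

48.0°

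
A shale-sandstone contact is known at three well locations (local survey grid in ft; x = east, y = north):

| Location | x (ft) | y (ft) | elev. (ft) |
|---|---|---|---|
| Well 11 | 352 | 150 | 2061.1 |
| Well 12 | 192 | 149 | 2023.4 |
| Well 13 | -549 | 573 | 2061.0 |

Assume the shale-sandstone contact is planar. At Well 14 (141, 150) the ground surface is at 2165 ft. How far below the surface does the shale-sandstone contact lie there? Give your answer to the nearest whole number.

Let the plane be z = a·x + b·y + c.
Well 12−Well 11: −160a − 1b = −37.7;  Well 13−Well 11: −901a + 423b = −0.1.
Solving gives a = 0.23253, b = 0.49506.
Then c = 2061.1 − a·352 − b·150 = 1904.99.
At (141, 150): z_contact = 32.8 + 74.3 + 1904.99 = 2012.0 ft.
Depth below ground = 2165 − 2012.0 = 153 ft.

153 ft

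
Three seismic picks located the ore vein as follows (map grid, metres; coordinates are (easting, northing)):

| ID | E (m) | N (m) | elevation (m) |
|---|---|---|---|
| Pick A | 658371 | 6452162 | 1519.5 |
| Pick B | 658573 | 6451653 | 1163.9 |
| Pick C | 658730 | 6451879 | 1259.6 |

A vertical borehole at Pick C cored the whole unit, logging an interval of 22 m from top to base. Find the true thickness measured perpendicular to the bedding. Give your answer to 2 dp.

Two edge vectors: Pick A→Pick B = (202, -509, -355.6), Pick A→Pick C = (359, -283, -259.9).
Normal n = (Pick A→Pick B) × (Pick A→Pick C) = (31654.3, -75160.6, 125565).
So ∂z/∂E = −n_x/n_z = −0.25209 and ∂z/∂N = −n_y/n_z = 0.59858.
|∇z| = √(a²+b²) = 0.64950, so dip δ = arctan(0.64950) = 33.00°.
True thickness = vertical thickness × cos δ = 22 × cos 33.00° = 18.45 m.

18.45 m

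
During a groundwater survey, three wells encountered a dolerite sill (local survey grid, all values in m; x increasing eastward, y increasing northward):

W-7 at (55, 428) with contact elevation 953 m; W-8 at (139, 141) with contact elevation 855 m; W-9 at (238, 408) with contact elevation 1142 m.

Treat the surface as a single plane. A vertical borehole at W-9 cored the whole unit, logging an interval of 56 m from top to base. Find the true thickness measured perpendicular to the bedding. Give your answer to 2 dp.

34.31 m

Let the plane be z = a·x + b·y + c.
W-8−W-7: 84a − 287b = −98;  W-9−W-7: 183a − 20b = 189.
Solving gives a = 1.10547, b = 0.66501.
|∇z| = √(a²+b²) = 1.29008, so dip δ = arctan(1.29008) = 52.22°.
True thickness = vertical thickness × cos δ = 56 × cos 52.22° = 34.31 m.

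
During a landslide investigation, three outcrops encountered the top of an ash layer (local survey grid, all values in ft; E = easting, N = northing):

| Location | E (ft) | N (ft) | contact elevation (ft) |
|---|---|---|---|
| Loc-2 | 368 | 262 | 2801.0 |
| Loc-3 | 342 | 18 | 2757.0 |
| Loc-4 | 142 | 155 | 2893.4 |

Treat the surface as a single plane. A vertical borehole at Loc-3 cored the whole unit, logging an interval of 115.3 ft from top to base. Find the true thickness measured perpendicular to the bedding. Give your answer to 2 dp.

100.11 ft

Let the plane be z = a·E + b·N + c.
Loc-3−Loc-2: −26a − 244b = −44;  Loc-4−Loc-2: −226a − 107b = 92.4.
Solving gives a = −0.52048, b = 0.23579.
|∇z| = √(a²+b²) = 0.57140, so dip δ = arctan(0.57140) = 29.74°.
True thickness = vertical thickness × cos δ = 115.3 × cos 29.74° = 100.11 ft.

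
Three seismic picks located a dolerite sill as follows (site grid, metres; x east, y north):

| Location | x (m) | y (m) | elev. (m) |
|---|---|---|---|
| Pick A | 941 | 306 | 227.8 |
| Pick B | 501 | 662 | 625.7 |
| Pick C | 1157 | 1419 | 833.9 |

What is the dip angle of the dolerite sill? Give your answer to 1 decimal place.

36.5°

Two edge vectors: Pick A→Pick B = (-440, 356, 397.9), Pick A→Pick C = (216, 1113, 606.1).
Normal n = (Pick A→Pick B) × (Pick A→Pick C) = (-227091.1, 352630.4, -566616).
So ∂z/∂x = −n_x/n_z = −0.40078 and ∂z/∂y = −n_y/n_z = 0.62234.
Gradient magnitude |∇z| = √(a² + b²) = √(0.16063 + 0.38731) = 0.74023.
True dip = arctan(0.74023) = 36.5°, dipping toward SSE (azimuth ≈ 147°).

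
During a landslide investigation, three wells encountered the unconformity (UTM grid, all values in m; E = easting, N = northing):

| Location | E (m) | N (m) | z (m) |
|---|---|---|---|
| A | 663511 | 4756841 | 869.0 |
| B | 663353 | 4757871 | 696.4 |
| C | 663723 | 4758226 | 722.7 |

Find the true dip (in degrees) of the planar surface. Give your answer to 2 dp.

13.71°

Two edge vectors: A→B = (-158, 1030, -172.6), A→C = (212, 1385, -146.3).
Normal n = (A→B) × (A→C) = (88362, -59706.6, -437190).
So ∂z/∂E = −n_x/n_z = 0.20211 and ∂z/∂N = −n_y/n_z = −0.13657.
Gradient magnitude |∇z| = √(a² + b²) = √(0.04085 + 0.01865) = 0.24393.
True dip = arctan(0.24393) = 13.71°, dipping toward NW (azimuth ≈ 304°).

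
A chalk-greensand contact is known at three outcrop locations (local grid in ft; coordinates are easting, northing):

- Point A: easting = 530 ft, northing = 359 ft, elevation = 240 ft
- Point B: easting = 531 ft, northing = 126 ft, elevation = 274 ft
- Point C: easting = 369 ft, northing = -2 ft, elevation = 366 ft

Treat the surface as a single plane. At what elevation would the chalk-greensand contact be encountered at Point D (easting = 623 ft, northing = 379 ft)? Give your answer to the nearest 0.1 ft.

Two edge vectors: Point A→Point B = (1, -233, 34), Point A→Point C = (-161, -361, 126).
Normal n = (Point A→Point B) × (Point A→Point C) = (-17084, -5600, -37874).
So ∂z/∂easting = −n_x/n_z = −0.45107 and ∂z/∂northing = −n_y/n_z = −0.14786.
Intercept c from Point A: 240 + 239.07 + 53.08 = 532.15.
At (623, 379): z = −281.0 − 56.0 + 532.15 = 195.1 ft.

195.1 ft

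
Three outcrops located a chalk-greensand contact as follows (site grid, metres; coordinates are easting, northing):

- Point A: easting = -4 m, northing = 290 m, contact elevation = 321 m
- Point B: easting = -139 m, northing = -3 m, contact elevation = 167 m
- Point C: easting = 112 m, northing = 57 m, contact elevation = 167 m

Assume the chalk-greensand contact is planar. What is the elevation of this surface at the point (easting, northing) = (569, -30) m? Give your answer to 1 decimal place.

Two edge vectors: Point A→Point B = (-135, -293, -154), Point A→Point C = (116, -233, -154).
Normal n = (Point A→Point B) × (Point A→Point C) = (9240, -38654, 65443).
So ∂z/∂easting = −n_x/n_z = −0.14119 and ∂z/∂northing = −n_y/n_z = 0.59065.
Intercept c from Point A: 321 − 0.56 − 171.29 = 149.15.
At (569, -30): z = −80.3 − 17.7 + 149.15 = 51.1 m.

51.1 m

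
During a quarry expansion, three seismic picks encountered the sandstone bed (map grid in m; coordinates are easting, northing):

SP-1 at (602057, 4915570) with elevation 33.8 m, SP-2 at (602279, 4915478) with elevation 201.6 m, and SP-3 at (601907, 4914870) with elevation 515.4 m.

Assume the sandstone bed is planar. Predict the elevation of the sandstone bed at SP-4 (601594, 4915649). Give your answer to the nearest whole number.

Two edge vectors: SP-1→SP-2 = (222, -92, 167.8), SP-1→SP-3 = (-150, -700, 481.6).
Normal n = (SP-1→SP-2) × (SP-1→SP-3) = (73152.8, -132085.2, -169200).
So ∂z/∂easting = −n_x/n_z = 0.43234515 and ∂z/∂northing = −n_y/n_z = −0.78064539.
Intercept c from SP-1: 33.8 − 260296.43 + 3837317.06 = 3577054.43.
At (601594, 4915649): z = 260096.3 − 3837378.7 + 3577054.43 = -228.0 m.

-228 m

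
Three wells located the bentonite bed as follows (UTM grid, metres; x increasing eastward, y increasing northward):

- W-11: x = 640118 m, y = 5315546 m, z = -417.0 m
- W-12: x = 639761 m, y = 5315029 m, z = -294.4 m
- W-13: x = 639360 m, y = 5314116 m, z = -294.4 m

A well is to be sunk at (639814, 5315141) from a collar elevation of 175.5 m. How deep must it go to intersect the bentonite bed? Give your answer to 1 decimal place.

473.5 m

Let the plane be z = a·x + b·y + c.
W-12−W-11: −357a − 517b = 122.6;  W-13−W-11: −758a − 1430b = 122.6.
Solving gives a = −0.943601632, b = 0.414440585.
Then c = -417 − a·640118 − b·5315546 = −1599378.61.
At (639814, 5315141): z_contact = −603729.53 + 2202810.15 − 1599378.61 = -297.99 m.
Depth below ground = 175.5 − (-297.99) = 473.5 m.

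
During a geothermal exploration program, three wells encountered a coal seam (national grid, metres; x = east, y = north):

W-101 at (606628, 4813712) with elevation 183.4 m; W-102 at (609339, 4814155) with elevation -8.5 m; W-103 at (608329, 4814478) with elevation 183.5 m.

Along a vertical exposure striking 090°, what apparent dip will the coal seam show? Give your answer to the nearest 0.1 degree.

6.3°

Two edge vectors: W-101→W-102 = (2711, 443, -191.9), W-101→W-103 = (1701, 766, 0.1).
Normal n = (W-101→W-102) × (W-101→W-103) = (147039.7, -326693, 1323083).
So ∂z/∂x = −n_x/n_z = −0.11113 and ∂z/∂y = −n_y/n_z = 0.24692.
Unit vector along 090° is (sin 90°, cos 90°) = (1.0000, 0.0000).
Slope in that direction = a·(1.0000) + b·(0.0000) = −0.11113.
Apparent dip = arctan|0.11113| = 6.3° (true dip is 15.2°, so apparent ≤ true as expected).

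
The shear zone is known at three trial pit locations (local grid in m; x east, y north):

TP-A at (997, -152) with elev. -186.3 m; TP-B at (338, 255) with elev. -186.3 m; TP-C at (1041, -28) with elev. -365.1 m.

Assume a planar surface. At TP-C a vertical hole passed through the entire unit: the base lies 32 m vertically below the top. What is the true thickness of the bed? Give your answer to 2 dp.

18.69 m

Two edge vectors: TP-A→TP-B = (-659, 407, 0), TP-A→TP-C = (44, 124, -178.8).
Normal n = (TP-A→TP-B) × (TP-A→TP-C) = (-72771.6, -117829.2, -99624).
So ∂z/∂x = −n_x/n_z = −0.73046 and ∂z/∂y = −n_y/n_z = −1.18274.
|∇z| = √(a²+b²) = 1.39012, so dip δ = arctan(1.39012) = 54.27°.
True thickness = vertical thickness × cos δ = 32 × cos 54.27° = 18.69 m.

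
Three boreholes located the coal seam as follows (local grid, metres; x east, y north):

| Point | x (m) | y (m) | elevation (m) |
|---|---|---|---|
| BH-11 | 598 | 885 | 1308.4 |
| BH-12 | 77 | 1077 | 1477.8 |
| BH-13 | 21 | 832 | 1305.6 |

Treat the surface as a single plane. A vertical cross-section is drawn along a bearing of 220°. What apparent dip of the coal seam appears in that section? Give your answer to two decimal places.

27.02°

Two edge vectors: BH-11→BH-12 = (-521, 192, 169.4), BH-11→BH-13 = (-577, -53, -2.8).
Normal n = (BH-11→BH-12) × (BH-11→BH-13) = (8440.6, -99202.6, 138397).
So ∂z/∂x = −n_x/n_z = −0.06099 and ∂z/∂y = −n_y/n_z = 0.71680.
Unit vector along 220° is (sin 220°, cos 220°) = (-0.6428, -0.7660).
Slope in that direction = a·(-0.6428) + b·(-0.7660) = −0.50990.
Apparent dip = arctan|0.50990| = 27.02° (true dip is 35.7°, so apparent ≤ true as expected).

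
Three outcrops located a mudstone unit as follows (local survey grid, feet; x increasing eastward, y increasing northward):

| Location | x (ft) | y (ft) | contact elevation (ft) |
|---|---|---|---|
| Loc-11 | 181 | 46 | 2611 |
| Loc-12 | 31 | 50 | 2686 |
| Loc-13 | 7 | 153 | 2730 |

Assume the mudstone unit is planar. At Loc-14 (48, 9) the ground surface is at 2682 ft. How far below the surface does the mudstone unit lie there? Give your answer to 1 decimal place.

Let the plane be z = a·x + b·y + c.
Loc-12−Loc-11: −150a + 4b = 75;  Loc-13−Loc-11: −174a + 107b = 119.
Solving gives a = −0.49166, b = 0.31262.
Then c = 2611 − a·181 − b·46 = 2685.61.
At (48, 9): z_contact = −23.60 + 2.81 + 2685.61 = 2664.82 ft.
Depth below ground = 2682 − 2664.82 = 17.2 ft.

17.2 ft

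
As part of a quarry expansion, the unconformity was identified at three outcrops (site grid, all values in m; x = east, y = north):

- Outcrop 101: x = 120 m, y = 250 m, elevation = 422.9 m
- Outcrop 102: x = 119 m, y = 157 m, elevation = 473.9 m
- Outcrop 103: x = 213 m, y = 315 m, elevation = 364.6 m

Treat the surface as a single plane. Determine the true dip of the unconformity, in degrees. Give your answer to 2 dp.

Two edge vectors: Outcrop 101→Outcrop 102 = (-1, -93, 51), Outcrop 101→Outcrop 103 = (93, 65, -58.3).
Normal n = (Outcrop 101→Outcrop 102) × (Outcrop 101→Outcrop 103) = (2106.9, 4684.7, 8584).
So ∂z/∂x = −n_x/n_z = −0.24545 and ∂z/∂y = −n_y/n_z = −0.54575.
Gradient magnitude |∇z| = √(a² + b²) = √(0.06024 + 0.29784) = 0.59840.
True dip = arctan(0.59840) = 30.90°, dipping toward NNE (azimuth ≈ 024°).

30.90°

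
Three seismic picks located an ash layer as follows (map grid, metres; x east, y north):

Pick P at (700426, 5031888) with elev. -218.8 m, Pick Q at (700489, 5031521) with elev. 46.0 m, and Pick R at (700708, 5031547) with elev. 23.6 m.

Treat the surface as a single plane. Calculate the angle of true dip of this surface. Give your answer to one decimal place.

35.9°

Two edge vectors: Pick P→Pick Q = (63, -367, 264.8), Pick P→Pick R = (282, -341, 242.4).
Normal n = (Pick P→Pick Q) × (Pick P→Pick R) = (1336, 59402.4, 82011).
So ∂z/∂x = −n_x/n_z = −0.01629 and ∂z/∂y = −n_y/n_z = −0.72432.
Gradient magnitude |∇z| = √(a² + b²) = √(0.00027 + 0.52464) = 0.72451.
True dip = arctan(0.72451) = 35.9°, dipping toward N (azimuth ≈ 001°).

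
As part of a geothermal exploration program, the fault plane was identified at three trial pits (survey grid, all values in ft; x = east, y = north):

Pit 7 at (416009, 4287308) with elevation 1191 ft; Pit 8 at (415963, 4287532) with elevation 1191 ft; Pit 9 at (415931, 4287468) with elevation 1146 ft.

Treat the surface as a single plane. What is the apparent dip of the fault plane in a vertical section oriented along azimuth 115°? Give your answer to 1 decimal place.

Let the plane be z = a·x + b·y + c.
Pit 8−Pit 7: −46a + 224b = 0;  Pit 9−Pit 7: −78a + 160b = −45.
Solving gives a = 0.99684, b = 0.20471.
Unit vector along 115° is (sin 115°, cos 115°) = (0.9063, -0.4226).
Slope in that direction = a·(0.9063) + b·(-0.4226) = 0.81693.
Apparent dip = arctan|0.81693| = 39.2° (true dip is 45.5°, so apparent ≤ true as expected).

39.2°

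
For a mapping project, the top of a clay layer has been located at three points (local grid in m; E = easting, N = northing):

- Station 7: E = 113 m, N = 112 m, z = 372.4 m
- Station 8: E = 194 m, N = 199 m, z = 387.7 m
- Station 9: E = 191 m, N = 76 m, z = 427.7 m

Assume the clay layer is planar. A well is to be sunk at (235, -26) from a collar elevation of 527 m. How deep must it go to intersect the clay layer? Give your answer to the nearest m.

Two edge vectors: Station 7→Station 8 = (81, 87, 15.3), Station 7→Station 9 = (78, -36, 55.3).
Normal n = (Station 7→Station 8) × (Station 7→Station 9) = (5361.9, -3285.9, -9702).
So ∂z/∂E = −n_x/n_z = 0.55266 and ∂z/∂N = −n_y/n_z = −0.33868.
Intercept c from Station 7: 372.4 − 62.45 + 37.93 = 347.88.
At (235, -26): z_contact = 129.9 + 8.8 + 347.88 = 486.6 m.
Depth below ground = 527 − 486.6 = 40 m.

40 m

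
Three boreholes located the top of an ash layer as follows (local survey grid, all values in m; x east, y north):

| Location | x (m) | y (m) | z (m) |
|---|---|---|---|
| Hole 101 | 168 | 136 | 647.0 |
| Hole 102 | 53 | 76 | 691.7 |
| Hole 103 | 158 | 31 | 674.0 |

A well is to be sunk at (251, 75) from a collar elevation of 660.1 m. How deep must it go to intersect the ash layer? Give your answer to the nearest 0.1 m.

Let the plane be z = a·x + b·y + c.
Hole 102−Hole 101: −115a − 60b = 44.7;  Hole 103−Hole 101: −10a − 105b = 27.
Solving gives a = −0.26784, b = −0.23163.
Then c = 647 − a·168 − b·136 = 723.50.
At (251, 75): z_contact = −67.23 − 17.37 + 723.50 = 638.90 m.
Depth below ground = 660.1 − 638.90 = 21.2 m.

21.2 m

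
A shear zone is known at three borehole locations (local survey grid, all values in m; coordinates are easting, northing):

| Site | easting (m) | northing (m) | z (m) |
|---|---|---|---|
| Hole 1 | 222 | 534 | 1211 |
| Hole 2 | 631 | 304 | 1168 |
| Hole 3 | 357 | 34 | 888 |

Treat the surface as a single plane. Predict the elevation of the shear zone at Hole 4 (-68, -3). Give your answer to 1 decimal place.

Two edge vectors: Hole 1→Hole 2 = (409, -230, -43), Hole 1→Hole 3 = (135, -500, -323).
Normal n = (Hole 1→Hole 2) × (Hole 1→Hole 3) = (52790, 126302, -173450).
So ∂z/∂easting = −n_x/n_z = 0.30435 and ∂z/∂northing = −n_y/n_z = 0.72818.
Intercept c from Hole 1: 1211 − 67.57 − 388.85 = 754.59.
At (-68, -3): z = −20.7 − 2.2 + 754.59 = 731.7 m.

731.7 m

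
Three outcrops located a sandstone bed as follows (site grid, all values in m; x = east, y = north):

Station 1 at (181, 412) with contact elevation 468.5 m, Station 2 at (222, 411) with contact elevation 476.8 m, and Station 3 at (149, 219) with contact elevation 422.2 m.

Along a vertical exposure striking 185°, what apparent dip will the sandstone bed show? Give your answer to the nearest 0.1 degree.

12.6°

Two edge vectors: Station 1→Station 2 = (41, -1, 8.3), Station 1→Station 3 = (-32, -193, -46.3).
Normal n = (Station 1→Station 2) × (Station 1→Station 3) = (1648.2, 1632.7, -7945).
So ∂z/∂x = −n_x/n_z = 0.20745 and ∂z/∂y = −n_y/n_z = 0.20550.
Unit vector along 185° is (sin 185°, cos 185°) = (-0.0872, -0.9962).
Slope in that direction = a·(-0.0872) + b·(-0.9962) = −0.22280.
Apparent dip = arctan|0.22280| = 12.6° (true dip is 16.3°, so apparent ≤ true as expected).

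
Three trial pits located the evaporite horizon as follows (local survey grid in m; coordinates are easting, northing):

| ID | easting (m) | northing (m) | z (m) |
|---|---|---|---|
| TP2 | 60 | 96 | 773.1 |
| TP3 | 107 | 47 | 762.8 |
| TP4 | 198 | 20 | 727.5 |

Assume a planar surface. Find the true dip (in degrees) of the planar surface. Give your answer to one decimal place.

Let the plane be z = a·easting + b·northing + c.
TP3−TP2: 47a − 49b = −10.3;  TP4−TP2: 138a − 76b = −45.6.
Solving gives a = −0.45505, b = −0.22627.
Gradient magnitude |∇z| = √(a² + b²) = √(0.20707 + 0.05120) = 0.50820.
True dip = arctan(0.50820) = 26.9°, dipping toward ENE (azimuth ≈ 064°).

26.9°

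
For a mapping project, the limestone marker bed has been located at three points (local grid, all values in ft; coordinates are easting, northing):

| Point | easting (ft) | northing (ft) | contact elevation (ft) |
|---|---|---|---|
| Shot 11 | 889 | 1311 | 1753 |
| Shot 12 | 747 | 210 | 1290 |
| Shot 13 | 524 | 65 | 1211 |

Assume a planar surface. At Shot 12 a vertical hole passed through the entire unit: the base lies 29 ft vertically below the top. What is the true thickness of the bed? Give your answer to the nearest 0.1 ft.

Let the plane be z = a·easting + b·northing + c.
Shot 12−Shot 11: −142a − 1101b = −463;  Shot 13−Shot 11: −365a − 1246b = −542.
Solving gives a = 0.08822, b = 0.40915.
|∇z| = √(a²+b²) = 0.41855, so dip δ = arctan(0.41855) = 22.71°.
True thickness = vertical thickness × cos δ = 29 × cos 22.71° = 26.8 ft.

26.8 ft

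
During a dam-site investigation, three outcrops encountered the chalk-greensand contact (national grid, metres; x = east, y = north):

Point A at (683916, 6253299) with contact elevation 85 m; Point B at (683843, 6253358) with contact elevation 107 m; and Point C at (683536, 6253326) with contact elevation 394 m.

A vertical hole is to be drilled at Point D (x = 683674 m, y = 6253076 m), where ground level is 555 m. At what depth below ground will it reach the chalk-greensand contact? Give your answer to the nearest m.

106 m

Let the plane be z = a·x + b·y + c.
Point B−Point A: −73a + 59b = 22;  Point C−Point A: −380a + 27b = 309.
Solving gives a = −0.86248716, b = −0.69426378.
Then c = 85 − a·683916 − b·6253299 = 4931392.76.
At (683674, 6253076): z_contact = −589660.0 − 4341284.2 + 4931392.76 = 448.5 m.
Depth below ground = 555 − 448.5 = 106 m.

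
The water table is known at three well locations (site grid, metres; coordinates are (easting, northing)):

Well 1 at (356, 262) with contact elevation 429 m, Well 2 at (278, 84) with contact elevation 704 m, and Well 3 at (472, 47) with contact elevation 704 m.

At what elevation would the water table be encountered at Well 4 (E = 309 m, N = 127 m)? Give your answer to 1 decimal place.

634.3 m

Two edge vectors: Well 1→Well 2 = (-78, -178, 275), Well 1→Well 3 = (116, -215, 275).
Normal n = (Well 1→Well 2) × (Well 1→Well 3) = (10175, 53350, 37418).
So ∂z/∂E = −n_x/n_z = −0.27193 and ∂z/∂N = −n_y/n_z = −1.42578.
Intercept c from Well 1: 429 + 96.81 + 373.56 = 899.36.
At (309, 127): z = −84.0 − 181.1 + 899.36 = 634.3 m.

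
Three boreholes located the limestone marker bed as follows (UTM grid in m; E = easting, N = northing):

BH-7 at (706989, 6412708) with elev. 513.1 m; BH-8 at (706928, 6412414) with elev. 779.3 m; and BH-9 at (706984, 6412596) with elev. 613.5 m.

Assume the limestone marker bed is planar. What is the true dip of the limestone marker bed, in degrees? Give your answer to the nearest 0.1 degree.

Let the plane be z = a·E + b·N + c.
BH-8−BH-7: −61a − 294b = 266.2;  BH-9−BH-7: −5a − 112b = 100.4.
Solving gives a = −0.05535, b = −0.89396.
Gradient magnitude |∇z| = √(a² + b²) = √(0.00306 + 0.79916) = 0.89567.
True dip = arctan(0.89567) = 41.8°, dipping toward N (azimuth ≈ 004°).

41.8°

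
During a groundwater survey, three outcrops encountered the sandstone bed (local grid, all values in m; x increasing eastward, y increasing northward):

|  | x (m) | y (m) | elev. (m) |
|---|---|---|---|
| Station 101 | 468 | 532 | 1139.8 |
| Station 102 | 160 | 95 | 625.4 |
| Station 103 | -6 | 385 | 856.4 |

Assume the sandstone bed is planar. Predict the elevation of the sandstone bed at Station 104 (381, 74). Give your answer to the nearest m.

Two edge vectors: Station 101→Station 102 = (-308, -437, -514.4), Station 101→Station 103 = (-474, -147, -283.4).
Normal n = (Station 101→Station 102) × (Station 101→Station 103) = (48229, 156538.4, -161862).
So ∂z/∂x = −n_x/n_z = 0.29796 and ∂z/∂y = −n_y/n_z = 0.96711.
Intercept c from Station 101: 1139.8 − 139.45 − 514.50 = 485.85.
At (381, 74): z = 113.5 + 71.6 + 485.85 = 670.9 m.

671 m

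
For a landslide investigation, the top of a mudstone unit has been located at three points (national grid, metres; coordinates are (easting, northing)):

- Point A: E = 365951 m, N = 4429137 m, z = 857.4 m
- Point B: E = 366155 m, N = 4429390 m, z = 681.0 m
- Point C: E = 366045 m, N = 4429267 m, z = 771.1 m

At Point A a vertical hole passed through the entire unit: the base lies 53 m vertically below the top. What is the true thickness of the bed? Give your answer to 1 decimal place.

Let the plane be z = a·E + b·N + c.
Point B−Point A: 204a + 253b = −176.4;  Point C−Point A: 94a + 130b = −86.3.
Solving gives a = −0.40106, b = −0.37385.
|∇z| = √(a²+b²) = 0.54828, so dip δ = arctan(0.54828) = 28.74°.
True thickness = vertical thickness × cos δ = 53 × cos 28.74° = 46.5 m.

46.5 m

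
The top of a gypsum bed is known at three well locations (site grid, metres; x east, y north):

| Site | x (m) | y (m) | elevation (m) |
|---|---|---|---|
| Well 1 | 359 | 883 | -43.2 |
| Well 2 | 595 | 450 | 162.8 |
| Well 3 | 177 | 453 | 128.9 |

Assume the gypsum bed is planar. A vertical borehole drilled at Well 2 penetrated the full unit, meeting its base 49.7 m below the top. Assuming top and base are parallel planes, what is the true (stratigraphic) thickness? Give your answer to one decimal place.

Two edge vectors: Well 1→Well 2 = (236, -433, 206), Well 1→Well 3 = (-182, -430, 172.1).
Normal n = (Well 1→Well 2) × (Well 1→Well 3) = (14060.7, -78107.6, -180286).
So ∂z/∂x = −n_x/n_z = 0.07799 and ∂z/∂y = −n_y/n_z = −0.43324.
|∇z| = √(a²+b²) = 0.44021, so dip δ = arctan(0.44021) = 23.76°.
True thickness = vertical thickness × cos δ = 49.7 × cos 23.76° = 45.5 m.

45.5 m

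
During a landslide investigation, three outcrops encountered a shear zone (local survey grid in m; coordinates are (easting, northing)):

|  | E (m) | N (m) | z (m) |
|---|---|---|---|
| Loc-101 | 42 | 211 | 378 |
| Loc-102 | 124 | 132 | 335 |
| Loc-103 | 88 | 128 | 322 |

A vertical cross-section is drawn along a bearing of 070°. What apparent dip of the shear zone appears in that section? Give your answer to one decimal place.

Let the plane be z = a·E + b·N + c.
Loc-102−Loc-101: 82a − 79b = −43;  Loc-103−Loc-101: 46a − 83b = −56.
Solving gives a = 0.26955, b = 0.82409.
Unit vector along 070° is (sin 70°, cos 70°) = (0.9397, 0.3420).
Slope in that direction = a·(0.9397) + b·(0.3420) = 0.53514.
Apparent dip = arctan|0.53514| = 28.2° (true dip is 40.9°, so apparent ≤ true as expected).

28.2°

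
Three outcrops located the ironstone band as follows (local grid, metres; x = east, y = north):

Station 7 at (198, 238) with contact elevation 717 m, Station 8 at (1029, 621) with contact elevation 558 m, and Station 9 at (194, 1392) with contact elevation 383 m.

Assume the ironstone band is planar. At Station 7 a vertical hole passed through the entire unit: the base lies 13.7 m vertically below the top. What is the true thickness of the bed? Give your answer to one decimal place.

Let the plane be z = a·x + b·y + c.
Station 8−Station 7: 831a + 383b = −159;  Station 9−Station 7: −4a + 1154b = −334.
Solving gives a = −0.05785, b = −0.28963.
|∇z| = √(a²+b²) = 0.29535, so dip δ = arctan(0.29535) = 16.45°.
True thickness = vertical thickness × cos δ = 13.7 × cos 16.45° = 13.1 m.

13.1 m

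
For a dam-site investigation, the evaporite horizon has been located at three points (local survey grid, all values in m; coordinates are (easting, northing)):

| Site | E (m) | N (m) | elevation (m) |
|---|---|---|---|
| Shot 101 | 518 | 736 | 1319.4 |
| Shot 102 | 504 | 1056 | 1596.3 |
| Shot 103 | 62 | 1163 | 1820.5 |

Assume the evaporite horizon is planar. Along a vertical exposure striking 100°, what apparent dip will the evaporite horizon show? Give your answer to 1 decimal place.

24.0°

Let the plane be z = a·E + b·N + c.
Shot 102−Shot 101: −14a + 320b = 276.9;  Shot 103−Shot 101: −456a + 427b = 501.1.
Solving gives a = −0.30095, b = 0.85215.
Unit vector along 100° is (sin 100°, cos 100°) = (0.9848, -0.1736).
Slope in that direction = a·(0.9848) + b·(-0.1736) = −0.44435.
Apparent dip = arctan|0.44435| = 24.0° (true dip is 42.1°, so apparent ≤ true as expected).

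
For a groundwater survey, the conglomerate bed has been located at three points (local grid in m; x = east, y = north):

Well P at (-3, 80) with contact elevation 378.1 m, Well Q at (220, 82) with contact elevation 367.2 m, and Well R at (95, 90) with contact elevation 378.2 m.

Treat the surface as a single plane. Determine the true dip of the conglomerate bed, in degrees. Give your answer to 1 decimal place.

Two edge vectors: Well P→Well Q = (223, 2, -10.9), Well P→Well R = (98, 10, 0.1).
Normal n = (Well P→Well Q) × (Well P→Well R) = (109.2, -1090.5, 2034).
So ∂z/∂x = −n_x/n_z = −0.05369 and ∂z/∂y = −n_y/n_z = 0.53614.
Gradient magnitude |∇z| = √(a² + b²) = √(0.00288 + 0.28744) = 0.53882.
True dip = arctan(0.53882) = 28.3°, dipping toward S (azimuth ≈ 174°).

28.3°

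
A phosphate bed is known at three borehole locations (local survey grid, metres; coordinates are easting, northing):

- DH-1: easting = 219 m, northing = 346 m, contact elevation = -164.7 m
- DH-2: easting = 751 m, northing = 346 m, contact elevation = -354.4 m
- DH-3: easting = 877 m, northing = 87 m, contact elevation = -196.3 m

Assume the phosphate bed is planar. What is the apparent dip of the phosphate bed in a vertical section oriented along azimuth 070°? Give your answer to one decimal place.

Two edge vectors: DH-1→DH-2 = (532, 0, -189.7), DH-1→DH-3 = (658, -259, -31.6).
Normal n = (DH-1→DH-2) × (DH-1→DH-3) = (-49132.3, -108011.4, -137788).
So ∂z/∂easting = −n_x/n_z = −0.35658 and ∂z/∂northing = −n_y/n_z = −0.78390.
Unit vector along 070° is (sin 70°, cos 70°) = (0.9397, 0.3420).
Slope in that direction = a·(0.9397) + b·(0.3420) = −0.60318.
Apparent dip = arctan|0.60318| = 31.1° (true dip is 40.7°, so apparent ≤ true as expected).

31.1°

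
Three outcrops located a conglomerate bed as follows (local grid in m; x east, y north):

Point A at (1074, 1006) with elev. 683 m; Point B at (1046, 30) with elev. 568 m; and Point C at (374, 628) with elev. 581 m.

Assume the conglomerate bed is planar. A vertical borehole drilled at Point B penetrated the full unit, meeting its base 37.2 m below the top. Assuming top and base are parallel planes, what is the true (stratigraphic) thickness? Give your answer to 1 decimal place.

Two edge vectors: Point A→Point B = (-28, -976, -115), Point A→Point C = (-700, -378, -102).
Normal n = (Point A→Point B) × (Point A→Point C) = (56082, 77644, -672616).
So ∂z/∂x = −n_x/n_z = 0.08338 and ∂z/∂y = −n_y/n_z = 0.11544.
|∇z| = √(a²+b²) = 0.14240, so dip δ = arctan(0.14240) = 8.10°.
True thickness = vertical thickness × cos δ = 37.2 × cos 8.10° = 36.8 m.

36.8 m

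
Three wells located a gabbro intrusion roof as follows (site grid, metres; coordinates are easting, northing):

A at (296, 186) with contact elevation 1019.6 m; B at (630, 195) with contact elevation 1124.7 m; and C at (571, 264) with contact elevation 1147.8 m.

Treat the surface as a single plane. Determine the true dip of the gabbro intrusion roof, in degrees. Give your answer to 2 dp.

Let the plane be z = a·easting + b·northing + c.
B−A: 334a + 9b = 105.1;  C−A: 275a + 78b = 128.2.
Solving gives a = 0.29877, b = 0.59025.
Gradient magnitude |∇z| = √(a² + b²) = √(0.08926 + 0.34839) = 0.66155.
True dip = arctan(0.66155) = 33.49°, dipping toward SSW (azimuth ≈ 207°).

33.49°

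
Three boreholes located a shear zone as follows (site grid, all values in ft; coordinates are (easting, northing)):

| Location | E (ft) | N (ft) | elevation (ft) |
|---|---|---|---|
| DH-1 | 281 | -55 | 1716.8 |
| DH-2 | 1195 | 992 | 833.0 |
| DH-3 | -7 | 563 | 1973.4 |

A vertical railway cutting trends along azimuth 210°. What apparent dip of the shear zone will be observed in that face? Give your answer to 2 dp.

26.12°

Two edge vectors: DH-1→DH-2 = (914, 1047, -883.8), DH-1→DH-3 = (-288, 618, 256.6).
Normal n = (DH-1→DH-2) × (DH-1→DH-3) = (814848.6, 20002, 866388).
So ∂z/∂E = −n_x/n_z = −0.94051 and ∂z/∂N = −n_y/n_z = −0.02309.
Unit vector along 210° is (sin 210°, cos 210°) = (-0.5000, -0.8660).
Slope in that direction = a·(-0.5000) + b·(-0.8660) = 0.49025.
Apparent dip = arctan|0.49025| = 26.12° (true dip is 43.3°, so apparent ≤ true as expected).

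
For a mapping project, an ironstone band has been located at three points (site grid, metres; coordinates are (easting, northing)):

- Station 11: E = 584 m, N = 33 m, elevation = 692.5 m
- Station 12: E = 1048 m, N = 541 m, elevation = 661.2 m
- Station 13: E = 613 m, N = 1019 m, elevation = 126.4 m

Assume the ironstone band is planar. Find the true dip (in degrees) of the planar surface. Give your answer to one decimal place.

39.6°

Let the plane be z = a·E + b·N + c.
Station 12−Station 11: 464a + 508b = −31.3;  Station 13−Station 11: 29a + 986b = −566.1.
Solving gives a = 0.57980, b = −0.59119.
Gradient magnitude |∇z| = √(a² + b²) = √(0.33616 + 0.34951) = 0.82805.
True dip = arctan(0.82805) = 39.6°, dipping toward NW (azimuth ≈ 316°).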